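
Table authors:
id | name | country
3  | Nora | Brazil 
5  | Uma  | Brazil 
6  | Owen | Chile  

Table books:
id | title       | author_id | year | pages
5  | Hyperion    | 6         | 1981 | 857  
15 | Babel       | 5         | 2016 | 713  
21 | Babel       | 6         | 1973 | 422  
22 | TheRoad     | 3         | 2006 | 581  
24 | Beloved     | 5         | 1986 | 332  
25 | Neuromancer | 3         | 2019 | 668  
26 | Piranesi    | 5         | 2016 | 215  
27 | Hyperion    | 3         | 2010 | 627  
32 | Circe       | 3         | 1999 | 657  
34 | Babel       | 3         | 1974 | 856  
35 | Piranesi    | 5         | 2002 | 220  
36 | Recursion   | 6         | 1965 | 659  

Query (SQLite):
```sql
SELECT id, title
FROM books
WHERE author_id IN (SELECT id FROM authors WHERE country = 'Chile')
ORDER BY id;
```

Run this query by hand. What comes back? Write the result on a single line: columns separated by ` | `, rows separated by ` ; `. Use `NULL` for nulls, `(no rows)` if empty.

5 | Hyperion ; 21 | Babel ; 36 | Recursion

Inner query: authors.id where country = 'Chile'.
Outer: keep books rows whose author_id is in that set.
Inner query → {6}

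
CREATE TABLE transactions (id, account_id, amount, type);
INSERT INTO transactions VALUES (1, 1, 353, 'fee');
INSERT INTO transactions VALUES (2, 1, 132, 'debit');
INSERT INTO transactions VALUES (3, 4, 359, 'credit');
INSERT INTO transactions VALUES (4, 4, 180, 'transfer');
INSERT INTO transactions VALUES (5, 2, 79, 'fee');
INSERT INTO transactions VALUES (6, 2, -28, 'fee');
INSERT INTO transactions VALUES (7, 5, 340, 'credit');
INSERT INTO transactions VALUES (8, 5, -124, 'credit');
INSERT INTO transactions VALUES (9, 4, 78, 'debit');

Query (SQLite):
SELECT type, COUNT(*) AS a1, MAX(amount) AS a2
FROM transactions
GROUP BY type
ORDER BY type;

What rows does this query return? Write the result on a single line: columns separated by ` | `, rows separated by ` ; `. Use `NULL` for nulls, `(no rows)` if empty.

Group transactions by type.
Per group compute: COUNT(*), MAX(amount).
  credit: ids {3, 7, 8} → COUNT(*)=3, MAX(amount)=359
  debit: ids {2, 9} → COUNT(*)=2, MAX(amount)=132
  fee: ids {1, 5, 6} → COUNT(*)=3, MAX(amount)=353
  transfer: ids {4} → COUNT(*)=1, MAX(amount)=180

credit | 3 | 359 ; debit | 2 | 132 ; fee | 3 | 353 ; transfer | 1 | 180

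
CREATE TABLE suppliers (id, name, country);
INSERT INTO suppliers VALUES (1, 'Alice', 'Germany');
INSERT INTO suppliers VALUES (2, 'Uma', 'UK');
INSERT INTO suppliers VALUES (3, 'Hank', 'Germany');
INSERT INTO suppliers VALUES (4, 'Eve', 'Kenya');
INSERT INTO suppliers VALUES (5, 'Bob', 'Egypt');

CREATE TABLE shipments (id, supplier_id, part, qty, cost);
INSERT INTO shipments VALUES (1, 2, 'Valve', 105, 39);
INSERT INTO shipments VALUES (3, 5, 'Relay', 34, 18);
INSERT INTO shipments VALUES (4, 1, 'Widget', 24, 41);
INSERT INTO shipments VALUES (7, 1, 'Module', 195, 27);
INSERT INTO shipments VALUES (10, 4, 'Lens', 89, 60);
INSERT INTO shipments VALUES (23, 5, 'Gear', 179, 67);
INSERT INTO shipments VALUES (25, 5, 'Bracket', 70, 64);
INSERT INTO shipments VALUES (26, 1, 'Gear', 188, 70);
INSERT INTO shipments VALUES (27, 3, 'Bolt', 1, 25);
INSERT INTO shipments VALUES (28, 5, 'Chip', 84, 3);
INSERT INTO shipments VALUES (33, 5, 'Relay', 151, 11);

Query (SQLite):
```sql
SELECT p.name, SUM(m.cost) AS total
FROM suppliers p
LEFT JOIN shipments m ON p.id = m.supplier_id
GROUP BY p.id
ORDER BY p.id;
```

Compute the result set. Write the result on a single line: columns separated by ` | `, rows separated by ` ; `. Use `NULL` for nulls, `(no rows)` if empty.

Alice | 138 ; Uma | 39 ; Hank | 25 ; Eve | 60 ; Bob | 163

LEFT JOIN keeps every suppliers row; unmatched ones get NULL for shipments columns.
Group by suppliers.id and compute SUM(m.cost). SUM over an all-NULL group is NULL.
  1: ids {4, 7, 26} → SUM(m.cost)=138
  2: ids {1} → SUM(m.cost)=39
  3: ids {27} → SUM(m.cost)=25
  4: ids {10} → SUM(m.cost)=60
  5: ids {3, 23, 25, 28, 33} → SUM(m.cost)=163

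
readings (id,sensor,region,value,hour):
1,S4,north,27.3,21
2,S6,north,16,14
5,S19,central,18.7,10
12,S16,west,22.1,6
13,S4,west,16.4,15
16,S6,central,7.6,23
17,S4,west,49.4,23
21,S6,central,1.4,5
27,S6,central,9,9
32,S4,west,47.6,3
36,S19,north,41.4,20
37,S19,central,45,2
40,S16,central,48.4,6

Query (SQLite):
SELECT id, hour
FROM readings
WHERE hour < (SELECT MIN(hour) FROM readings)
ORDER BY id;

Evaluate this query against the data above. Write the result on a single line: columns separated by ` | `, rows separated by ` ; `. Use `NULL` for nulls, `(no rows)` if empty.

Scalar subquery: MIN(hour) over all readings rows = 2.
Keep rows where hour < that value.

(no rows)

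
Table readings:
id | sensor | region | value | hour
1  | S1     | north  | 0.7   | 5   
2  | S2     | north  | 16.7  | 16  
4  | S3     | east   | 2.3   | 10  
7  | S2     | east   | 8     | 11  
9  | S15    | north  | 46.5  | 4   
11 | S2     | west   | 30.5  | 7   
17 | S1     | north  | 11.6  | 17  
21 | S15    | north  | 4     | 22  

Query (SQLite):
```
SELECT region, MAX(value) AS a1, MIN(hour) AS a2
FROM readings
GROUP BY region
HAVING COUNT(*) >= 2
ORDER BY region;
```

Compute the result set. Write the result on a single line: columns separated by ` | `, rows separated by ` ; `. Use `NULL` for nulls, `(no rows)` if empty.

Group readings by region.
Per group compute: MAX(value), MIN(hour).
HAVING: drop groups with fewer than 2 rows.
  east: ids {4, 7} → MAX(value)=8, MIN(hour)=10
  north: ids {1, 2, 9, 17, 21} → MAX(value)=46.5, MIN(hour)=4
  west: ids {11} → MAX(value)=30.5, MIN(hour)=7

east | 8 | 10 ; north | 46.5 | 4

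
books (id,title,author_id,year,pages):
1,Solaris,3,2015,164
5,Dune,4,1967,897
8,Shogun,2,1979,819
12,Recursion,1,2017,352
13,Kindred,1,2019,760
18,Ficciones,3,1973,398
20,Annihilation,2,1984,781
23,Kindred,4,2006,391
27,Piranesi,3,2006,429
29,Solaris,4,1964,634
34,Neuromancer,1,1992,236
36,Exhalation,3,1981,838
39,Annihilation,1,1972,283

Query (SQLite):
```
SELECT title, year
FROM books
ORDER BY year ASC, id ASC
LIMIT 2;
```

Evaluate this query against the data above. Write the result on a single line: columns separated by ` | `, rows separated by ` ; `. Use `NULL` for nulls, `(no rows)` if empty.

Solaris | 1964 ; Dune | 1967

Sort by year asc, tiebreak id asc: (1964, id=29), (1967, id=5), (1972, id=39), (1973, id=18), (1979, id=8) …. Take first 2.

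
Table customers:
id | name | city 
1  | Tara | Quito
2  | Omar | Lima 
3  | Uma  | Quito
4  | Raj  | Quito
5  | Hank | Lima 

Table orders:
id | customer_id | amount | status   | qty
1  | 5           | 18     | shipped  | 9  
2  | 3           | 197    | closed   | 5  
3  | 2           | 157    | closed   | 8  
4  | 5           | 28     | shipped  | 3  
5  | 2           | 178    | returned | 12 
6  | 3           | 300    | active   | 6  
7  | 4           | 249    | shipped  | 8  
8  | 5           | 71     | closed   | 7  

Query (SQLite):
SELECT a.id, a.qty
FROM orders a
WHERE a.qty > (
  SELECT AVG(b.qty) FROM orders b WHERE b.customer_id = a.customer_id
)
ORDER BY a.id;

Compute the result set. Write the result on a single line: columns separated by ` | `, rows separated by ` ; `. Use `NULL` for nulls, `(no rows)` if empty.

1 | 9 ; 5 | 12 ; 6 | 6 ; 8 | 7

For each orders row a, compute AVG(qty) over rows sharing a.customer_id.
Keep row a if a.qty > that per-group AVG.
  customer_id=2: AVG(qty) = 10.0
  customer_id=3: AVG(qty) = 5.5
  customer_id=4: AVG(qty) = 8.0
  customer_id=5: AVG(qty) = 6.333333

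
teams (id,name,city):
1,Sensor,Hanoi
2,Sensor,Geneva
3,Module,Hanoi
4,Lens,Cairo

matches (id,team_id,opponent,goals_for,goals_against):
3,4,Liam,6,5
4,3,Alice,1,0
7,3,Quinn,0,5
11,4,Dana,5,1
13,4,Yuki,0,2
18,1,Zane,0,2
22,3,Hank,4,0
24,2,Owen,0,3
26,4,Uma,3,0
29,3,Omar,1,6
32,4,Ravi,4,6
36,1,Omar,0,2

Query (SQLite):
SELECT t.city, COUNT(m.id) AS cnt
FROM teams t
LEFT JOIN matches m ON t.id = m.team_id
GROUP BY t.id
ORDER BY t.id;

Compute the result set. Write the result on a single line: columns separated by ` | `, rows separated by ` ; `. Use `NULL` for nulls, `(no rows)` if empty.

Hanoi | 2 ; Geneva | 1 ; Hanoi | 4 ; Cairo | 5

LEFT JOIN keeps every teams row; unmatched ones get NULL for matches columns.
Group by teams.id and compute COUNT(m.id). COUNT(col) of an all-NULL group is 0.
  1: ids {18, 36} → COUNT(m.id)=2
  2: ids {24} → COUNT(m.id)=1
  3: ids {4, 7, 22, 29} → COUNT(m.id)=4
  4: ids {3, 11, 13, 26, 32} → COUNT(m.id)=5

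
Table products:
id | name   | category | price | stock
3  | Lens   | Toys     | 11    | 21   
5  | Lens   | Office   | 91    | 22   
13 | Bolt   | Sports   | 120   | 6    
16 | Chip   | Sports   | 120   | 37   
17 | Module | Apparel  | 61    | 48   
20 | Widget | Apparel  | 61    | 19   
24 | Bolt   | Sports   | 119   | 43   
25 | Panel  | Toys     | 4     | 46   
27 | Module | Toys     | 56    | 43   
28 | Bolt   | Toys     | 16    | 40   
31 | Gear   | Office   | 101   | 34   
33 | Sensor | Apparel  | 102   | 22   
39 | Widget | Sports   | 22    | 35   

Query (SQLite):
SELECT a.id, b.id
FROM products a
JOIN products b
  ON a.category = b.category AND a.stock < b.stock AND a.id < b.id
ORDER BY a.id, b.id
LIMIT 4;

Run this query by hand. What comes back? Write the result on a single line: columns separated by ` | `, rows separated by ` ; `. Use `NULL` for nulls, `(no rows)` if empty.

3 | 25 ; 3 | 27 ; 3 | 28 ; 5 | 31

Pairs (a,b) with same category, a.stock < b.stock, a.id < b.id.
category groups: Apparel:{17,20,33} Office:{5,31} Sports:{13,16,24,39} Toys:{3,25,27,28}
Ordered by (a.id, b.id); first 4.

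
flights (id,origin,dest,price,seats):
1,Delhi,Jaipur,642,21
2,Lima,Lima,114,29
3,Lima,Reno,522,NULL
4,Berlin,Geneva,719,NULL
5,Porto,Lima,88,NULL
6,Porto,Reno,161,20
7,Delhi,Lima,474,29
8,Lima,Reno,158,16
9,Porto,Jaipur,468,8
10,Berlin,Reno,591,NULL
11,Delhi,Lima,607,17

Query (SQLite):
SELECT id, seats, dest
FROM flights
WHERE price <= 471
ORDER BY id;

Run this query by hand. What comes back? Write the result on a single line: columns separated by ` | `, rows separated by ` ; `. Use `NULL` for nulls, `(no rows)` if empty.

price <= 471: ids {2, 5, 6, 8, 9}

2 | 29 | Lima ; 5 | NULL | Lima ; 6 | 20 | Reno ; 8 | 16 | Reno ; 9 | 8 | Jaipur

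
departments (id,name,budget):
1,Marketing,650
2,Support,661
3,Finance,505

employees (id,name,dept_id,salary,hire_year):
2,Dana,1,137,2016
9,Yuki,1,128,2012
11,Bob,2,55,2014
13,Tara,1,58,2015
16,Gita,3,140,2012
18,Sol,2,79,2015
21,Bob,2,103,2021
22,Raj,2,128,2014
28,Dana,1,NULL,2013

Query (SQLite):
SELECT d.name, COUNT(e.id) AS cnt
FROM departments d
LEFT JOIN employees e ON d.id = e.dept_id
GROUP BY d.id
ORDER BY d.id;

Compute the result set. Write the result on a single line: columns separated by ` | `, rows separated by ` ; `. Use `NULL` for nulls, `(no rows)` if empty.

Marketing | 4 ; Support | 4 ; Finance | 1

LEFT JOIN keeps every departments row; unmatched ones get NULL for employees columns.
Group by departments.id and compute COUNT(e.id). COUNT(col) of an all-NULL group is 0.
  1: ids {2, 9, 13, 28} → COUNT(e.id)=4
  2: ids {11, 18, 21, 22} → COUNT(e.id)=4
  3: ids {16} → COUNT(e.id)=1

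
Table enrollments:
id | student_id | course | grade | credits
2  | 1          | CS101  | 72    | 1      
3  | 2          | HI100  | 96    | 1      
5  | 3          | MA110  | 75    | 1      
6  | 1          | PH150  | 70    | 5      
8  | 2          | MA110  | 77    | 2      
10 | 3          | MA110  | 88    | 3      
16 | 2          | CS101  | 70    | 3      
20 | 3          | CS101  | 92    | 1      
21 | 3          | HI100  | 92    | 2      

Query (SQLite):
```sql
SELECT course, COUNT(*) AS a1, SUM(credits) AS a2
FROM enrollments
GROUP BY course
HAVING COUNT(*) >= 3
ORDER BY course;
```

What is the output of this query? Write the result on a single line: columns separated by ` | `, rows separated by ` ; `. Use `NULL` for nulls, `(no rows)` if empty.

Group enrollments by course.
Per group compute: COUNT(*), SUM(credits).
HAVING: drop groups with fewer than 3 rows.
  CS101: ids {2, 16, 20} → COUNT(*)=3, SUM(credits)=5
  HI100: ids {3, 21} → COUNT(*)=2, SUM(credits)=3
  MA110: ids {5, 8, 10} → COUNT(*)=3, SUM(credits)=6
  PH150: ids {6} → COUNT(*)=1, SUM(credits)=5

CS101 | 3 | 5 ; MA110 | 3 | 6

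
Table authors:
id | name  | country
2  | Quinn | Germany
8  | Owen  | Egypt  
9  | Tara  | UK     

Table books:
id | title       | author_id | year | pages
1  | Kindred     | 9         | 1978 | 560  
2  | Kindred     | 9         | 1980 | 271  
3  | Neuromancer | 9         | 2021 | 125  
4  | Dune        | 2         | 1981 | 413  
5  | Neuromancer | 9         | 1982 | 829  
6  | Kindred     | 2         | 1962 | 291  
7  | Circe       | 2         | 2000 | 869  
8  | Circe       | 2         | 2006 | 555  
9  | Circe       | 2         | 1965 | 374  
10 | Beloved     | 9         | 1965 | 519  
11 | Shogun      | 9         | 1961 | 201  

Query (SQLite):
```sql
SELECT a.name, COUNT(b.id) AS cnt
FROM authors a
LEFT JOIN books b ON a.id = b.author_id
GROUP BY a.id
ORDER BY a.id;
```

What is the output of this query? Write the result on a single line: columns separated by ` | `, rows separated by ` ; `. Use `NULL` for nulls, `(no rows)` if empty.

LEFT JOIN keeps every authors row; unmatched ones get NULL for books columns.
Group by authors.id and compute COUNT(b.id). COUNT(col) of an all-NULL group is 0.
  2: ids {4, 6, 7, 8, 9} → COUNT(b.id)=5
  8: ids {—} → COUNT(b.id)=0
  9: ids {1, 2, 3, 5, 10, 11} → COUNT(b.id)=6

Quinn | 5 ; Owen | 0 ; Tara | 6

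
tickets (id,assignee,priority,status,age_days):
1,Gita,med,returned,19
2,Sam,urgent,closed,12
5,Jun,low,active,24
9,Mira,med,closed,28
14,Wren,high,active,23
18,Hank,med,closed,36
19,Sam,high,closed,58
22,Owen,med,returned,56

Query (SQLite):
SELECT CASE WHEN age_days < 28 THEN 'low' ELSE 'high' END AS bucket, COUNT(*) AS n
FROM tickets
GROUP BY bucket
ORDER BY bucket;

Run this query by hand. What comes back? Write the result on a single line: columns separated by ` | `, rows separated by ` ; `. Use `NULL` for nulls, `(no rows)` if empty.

Bucket rows by age_days < 28 → 'low' else 'high'; count each bucket.

high | 4 ; low | 4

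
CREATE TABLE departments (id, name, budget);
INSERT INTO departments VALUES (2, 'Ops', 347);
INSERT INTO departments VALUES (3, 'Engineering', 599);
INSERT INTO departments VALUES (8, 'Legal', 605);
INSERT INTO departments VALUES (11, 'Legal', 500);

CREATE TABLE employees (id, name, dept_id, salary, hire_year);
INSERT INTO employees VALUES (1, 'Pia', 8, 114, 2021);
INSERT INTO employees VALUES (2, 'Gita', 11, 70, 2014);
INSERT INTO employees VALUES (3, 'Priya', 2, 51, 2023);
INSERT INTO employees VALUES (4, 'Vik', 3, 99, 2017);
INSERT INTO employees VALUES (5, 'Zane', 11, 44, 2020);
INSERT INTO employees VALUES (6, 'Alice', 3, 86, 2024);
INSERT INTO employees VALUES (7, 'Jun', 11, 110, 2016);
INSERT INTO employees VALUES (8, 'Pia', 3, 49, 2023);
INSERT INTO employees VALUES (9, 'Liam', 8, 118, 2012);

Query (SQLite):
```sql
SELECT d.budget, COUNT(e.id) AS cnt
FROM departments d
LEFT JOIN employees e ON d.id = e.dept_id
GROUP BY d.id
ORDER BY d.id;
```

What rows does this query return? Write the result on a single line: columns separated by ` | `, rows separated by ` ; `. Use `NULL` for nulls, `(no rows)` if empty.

347 | 1 ; 599 | 3 ; 605 | 2 ; 500 | 3

LEFT JOIN keeps every departments row; unmatched ones get NULL for employees columns.
Group by departments.id and compute COUNT(e.id). COUNT(col) of an all-NULL group is 0.
  2: ids {3} → COUNT(e.id)=1
  3: ids {4, 6, 8} → COUNT(e.id)=3
  8: ids {1, 9} → COUNT(e.id)=2
  11: ids {2, 5, 7} → COUNT(e.id)=3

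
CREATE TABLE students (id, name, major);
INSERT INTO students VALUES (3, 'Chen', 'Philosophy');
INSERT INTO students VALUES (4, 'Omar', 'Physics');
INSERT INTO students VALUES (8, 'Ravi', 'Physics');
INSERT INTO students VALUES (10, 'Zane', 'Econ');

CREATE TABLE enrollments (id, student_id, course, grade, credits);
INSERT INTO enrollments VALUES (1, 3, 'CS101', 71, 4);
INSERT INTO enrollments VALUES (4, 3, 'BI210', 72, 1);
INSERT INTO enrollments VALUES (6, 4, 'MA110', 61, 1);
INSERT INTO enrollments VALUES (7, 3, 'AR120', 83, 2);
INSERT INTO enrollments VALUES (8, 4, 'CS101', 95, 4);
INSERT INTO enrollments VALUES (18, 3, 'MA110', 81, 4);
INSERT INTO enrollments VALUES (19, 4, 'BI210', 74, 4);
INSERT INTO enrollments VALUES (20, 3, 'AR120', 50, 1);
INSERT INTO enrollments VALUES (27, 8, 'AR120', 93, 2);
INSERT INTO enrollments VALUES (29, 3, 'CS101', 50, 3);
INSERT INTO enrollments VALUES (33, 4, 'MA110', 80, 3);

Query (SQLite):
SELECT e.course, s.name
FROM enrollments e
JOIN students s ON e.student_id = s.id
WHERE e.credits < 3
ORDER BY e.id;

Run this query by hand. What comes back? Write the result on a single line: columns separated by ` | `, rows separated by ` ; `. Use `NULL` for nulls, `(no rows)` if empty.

Each enrollments row matches the students row where student_id = students.id.
Then keep rows with e.credits < 3.

BI210 | Chen ; MA110 | Omar ; AR120 | Chen ; AR120 | Chen ; AR120 | Ravi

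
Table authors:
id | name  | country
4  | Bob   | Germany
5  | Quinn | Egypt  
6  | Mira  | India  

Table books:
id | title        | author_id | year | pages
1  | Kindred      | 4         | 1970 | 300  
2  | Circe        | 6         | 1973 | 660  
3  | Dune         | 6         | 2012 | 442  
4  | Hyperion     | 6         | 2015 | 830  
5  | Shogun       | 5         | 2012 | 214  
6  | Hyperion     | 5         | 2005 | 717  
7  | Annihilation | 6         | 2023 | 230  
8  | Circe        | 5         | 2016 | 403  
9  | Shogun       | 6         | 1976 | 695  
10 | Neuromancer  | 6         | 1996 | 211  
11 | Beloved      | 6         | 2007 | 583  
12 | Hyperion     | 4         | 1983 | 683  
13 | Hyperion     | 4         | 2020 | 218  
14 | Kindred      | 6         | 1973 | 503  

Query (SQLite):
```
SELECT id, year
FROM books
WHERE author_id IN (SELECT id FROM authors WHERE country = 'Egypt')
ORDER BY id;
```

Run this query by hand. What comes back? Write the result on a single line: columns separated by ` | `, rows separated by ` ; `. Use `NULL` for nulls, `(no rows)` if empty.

5 | 2012 ; 6 | 2005 ; 8 | 2016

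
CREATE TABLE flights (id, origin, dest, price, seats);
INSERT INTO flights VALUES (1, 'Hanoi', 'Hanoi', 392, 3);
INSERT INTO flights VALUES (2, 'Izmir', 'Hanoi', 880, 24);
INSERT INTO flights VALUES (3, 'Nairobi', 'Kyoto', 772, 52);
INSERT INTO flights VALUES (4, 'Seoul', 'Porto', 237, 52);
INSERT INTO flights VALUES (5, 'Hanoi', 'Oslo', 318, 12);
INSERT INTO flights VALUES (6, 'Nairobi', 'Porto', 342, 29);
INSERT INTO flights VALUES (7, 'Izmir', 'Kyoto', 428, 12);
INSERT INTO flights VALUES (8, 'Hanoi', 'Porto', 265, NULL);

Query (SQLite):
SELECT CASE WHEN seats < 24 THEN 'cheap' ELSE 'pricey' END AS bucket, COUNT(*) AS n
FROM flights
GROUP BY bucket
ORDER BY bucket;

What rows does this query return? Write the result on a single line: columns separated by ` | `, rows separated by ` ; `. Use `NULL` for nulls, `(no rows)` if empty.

cheap | 3 ; pricey | 5

Bucket rows by seats < 24 → 'cheap' else 'pricey'; count each bucket.
NULL < 24 is unknown, so NULL seats falls into ELSE → 'pricey'.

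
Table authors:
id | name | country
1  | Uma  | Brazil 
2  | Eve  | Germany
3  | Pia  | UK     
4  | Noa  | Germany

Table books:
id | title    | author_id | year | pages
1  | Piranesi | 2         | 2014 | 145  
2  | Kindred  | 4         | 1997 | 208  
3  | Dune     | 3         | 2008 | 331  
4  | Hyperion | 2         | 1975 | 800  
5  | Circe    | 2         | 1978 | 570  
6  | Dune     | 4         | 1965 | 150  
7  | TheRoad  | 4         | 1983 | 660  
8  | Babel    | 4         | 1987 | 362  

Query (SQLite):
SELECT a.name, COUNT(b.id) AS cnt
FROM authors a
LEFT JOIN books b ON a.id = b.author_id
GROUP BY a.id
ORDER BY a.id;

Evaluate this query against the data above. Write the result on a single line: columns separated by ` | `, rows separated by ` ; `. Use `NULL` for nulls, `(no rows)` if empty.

Uma | 0 ; Eve | 3 ; Pia | 1 ; Noa | 4

LEFT JOIN keeps every authors row; unmatched ones get NULL for books columns.
Group by authors.id and compute COUNT(b.id). COUNT(col) of an all-NULL group is 0.
  1: ids {—} → COUNT(b.id)=0
  2: ids {1, 4, 5} → COUNT(b.id)=3
  3: ids {3} → COUNT(b.id)=1
  4: ids {2, 6, 7, 8} → COUNT(b.id)=4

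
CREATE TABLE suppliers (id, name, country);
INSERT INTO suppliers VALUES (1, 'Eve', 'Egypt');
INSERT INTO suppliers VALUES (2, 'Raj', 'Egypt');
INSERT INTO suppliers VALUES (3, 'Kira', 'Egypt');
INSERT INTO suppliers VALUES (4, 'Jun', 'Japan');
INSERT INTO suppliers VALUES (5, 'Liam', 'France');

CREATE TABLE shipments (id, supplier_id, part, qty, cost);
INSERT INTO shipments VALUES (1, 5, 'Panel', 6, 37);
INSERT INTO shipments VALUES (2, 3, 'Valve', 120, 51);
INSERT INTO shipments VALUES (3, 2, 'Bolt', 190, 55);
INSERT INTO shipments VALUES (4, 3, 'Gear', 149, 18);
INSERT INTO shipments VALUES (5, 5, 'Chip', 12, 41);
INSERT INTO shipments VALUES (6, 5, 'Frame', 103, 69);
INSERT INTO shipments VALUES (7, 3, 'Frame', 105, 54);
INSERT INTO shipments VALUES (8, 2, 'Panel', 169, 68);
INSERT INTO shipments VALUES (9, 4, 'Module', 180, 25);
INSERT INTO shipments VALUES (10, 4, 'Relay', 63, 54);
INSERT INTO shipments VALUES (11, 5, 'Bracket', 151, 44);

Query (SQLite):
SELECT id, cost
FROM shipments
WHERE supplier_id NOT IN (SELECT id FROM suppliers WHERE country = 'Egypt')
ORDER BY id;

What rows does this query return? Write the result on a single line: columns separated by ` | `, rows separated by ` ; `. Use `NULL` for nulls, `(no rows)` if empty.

Inner query: suppliers.id where country = 'Egypt'.
Outer: keep shipments rows whose supplier_id is not in that set.
Inner query → {1, 2, 3}

1 | 37 ; 5 | 41 ; 6 | 69 ; 9 | 25 ; 10 | 54 ; 11 | 44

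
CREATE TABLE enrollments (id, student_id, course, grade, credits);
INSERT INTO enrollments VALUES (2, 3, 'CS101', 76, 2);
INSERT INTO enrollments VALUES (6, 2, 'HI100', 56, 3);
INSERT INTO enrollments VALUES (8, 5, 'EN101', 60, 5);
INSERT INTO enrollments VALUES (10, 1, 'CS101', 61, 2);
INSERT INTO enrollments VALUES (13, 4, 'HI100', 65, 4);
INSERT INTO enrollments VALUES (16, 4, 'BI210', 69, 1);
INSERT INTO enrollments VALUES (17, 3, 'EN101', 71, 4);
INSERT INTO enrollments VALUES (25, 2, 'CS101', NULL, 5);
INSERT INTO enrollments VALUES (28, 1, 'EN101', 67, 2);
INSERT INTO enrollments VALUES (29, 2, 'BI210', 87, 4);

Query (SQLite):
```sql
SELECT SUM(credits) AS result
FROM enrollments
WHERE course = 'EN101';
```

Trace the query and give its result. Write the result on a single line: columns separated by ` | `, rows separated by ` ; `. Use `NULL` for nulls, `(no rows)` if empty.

11

Rows where course='EN101' → credits values: [5, 4, 2].
SUM of non-NULL values = 11.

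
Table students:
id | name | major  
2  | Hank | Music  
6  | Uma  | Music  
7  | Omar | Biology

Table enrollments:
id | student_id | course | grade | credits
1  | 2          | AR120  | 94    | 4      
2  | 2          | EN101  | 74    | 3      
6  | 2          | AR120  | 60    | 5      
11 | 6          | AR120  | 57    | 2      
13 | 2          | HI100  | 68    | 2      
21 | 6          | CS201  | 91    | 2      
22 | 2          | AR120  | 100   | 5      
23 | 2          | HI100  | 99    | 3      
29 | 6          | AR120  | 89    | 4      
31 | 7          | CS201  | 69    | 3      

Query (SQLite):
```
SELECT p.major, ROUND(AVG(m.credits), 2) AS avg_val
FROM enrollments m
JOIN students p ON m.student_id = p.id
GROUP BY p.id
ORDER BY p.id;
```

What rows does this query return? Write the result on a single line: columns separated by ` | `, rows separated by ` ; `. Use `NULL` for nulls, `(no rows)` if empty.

Join each enrollments row to its students via student_id.
Group joined rows by students.id; compute ROUND(AVG(m.credits), 2) per group.
  2: ids {1, 2, 6, 13, 22, 23} → ROUND(AVG(m.credits), 2)=3.67
  6: ids {11, 21, 29} → ROUND(AVG(m.credits), 2)=2.67
  7: ids {31} → ROUND(AVG(m.credits), 2)=3

Music | 3.67 ; Music | 2.67 ; Biology | 3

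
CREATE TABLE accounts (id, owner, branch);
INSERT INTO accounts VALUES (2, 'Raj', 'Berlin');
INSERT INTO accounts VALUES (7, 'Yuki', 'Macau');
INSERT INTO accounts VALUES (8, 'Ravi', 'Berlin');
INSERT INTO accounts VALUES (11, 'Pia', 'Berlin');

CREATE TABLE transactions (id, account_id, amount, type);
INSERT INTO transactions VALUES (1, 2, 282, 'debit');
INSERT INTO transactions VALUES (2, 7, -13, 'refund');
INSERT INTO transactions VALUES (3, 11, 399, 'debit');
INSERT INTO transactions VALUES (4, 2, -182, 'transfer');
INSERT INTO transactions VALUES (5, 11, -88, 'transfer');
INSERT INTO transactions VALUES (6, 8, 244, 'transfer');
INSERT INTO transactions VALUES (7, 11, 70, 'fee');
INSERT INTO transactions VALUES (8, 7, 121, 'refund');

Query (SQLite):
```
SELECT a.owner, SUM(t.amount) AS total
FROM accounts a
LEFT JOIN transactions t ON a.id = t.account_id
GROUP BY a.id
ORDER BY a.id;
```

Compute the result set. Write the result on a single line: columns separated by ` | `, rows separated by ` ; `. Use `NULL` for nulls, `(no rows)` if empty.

Raj | 100 ; Yuki | 108 ; Ravi | 244 ; Pia | 381

LEFT JOIN keeps every accounts row; unmatched ones get NULL for transactions columns.
Group by accounts.id and compute SUM(t.amount). SUM over an all-NULL group is NULL.
  2: ids {1, 4} → SUM(t.amount)=100
  7: ids {2, 8} → SUM(t.amount)=108
  8: ids {6} → SUM(t.amount)=244
  11: ids {3, 5, 7} → SUM(t.amount)=381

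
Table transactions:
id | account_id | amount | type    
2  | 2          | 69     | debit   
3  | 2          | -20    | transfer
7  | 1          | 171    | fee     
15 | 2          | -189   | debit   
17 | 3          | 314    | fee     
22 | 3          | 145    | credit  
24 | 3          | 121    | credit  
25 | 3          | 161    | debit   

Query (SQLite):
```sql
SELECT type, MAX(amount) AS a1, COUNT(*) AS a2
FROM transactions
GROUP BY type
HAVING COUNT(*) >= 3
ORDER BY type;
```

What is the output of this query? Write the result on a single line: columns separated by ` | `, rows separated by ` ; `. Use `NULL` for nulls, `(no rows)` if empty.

debit | 161 | 3

Group transactions by type.
Per group compute: MAX(amount), COUNT(*).
HAVING: drop groups with fewer than 3 rows.
  credit: ids {22, 24} → MAX(amount)=145, COUNT(*)=2
  debit: ids {2, 15, 25} → MAX(amount)=161, COUNT(*)=3
  fee: ids {7, 17} → MAX(amount)=314, COUNT(*)=2
  transfer: ids {3} → MAX(amount)=-20, COUNT(*)=1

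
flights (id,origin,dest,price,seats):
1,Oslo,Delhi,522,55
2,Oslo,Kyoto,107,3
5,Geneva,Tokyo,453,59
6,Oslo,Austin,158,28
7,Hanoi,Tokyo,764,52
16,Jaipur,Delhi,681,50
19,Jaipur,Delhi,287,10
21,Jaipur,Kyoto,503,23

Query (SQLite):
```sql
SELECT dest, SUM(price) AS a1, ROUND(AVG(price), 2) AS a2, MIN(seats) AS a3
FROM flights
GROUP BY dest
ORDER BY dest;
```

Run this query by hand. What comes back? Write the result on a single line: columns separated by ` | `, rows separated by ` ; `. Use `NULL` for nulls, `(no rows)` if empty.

Group flights by dest.
Per group compute: SUM(price), ROUND(AVG(price), 2), MIN(seats).
  Austin: ids {6} → SUM(price)=158, ROUND(AVG(price), 2)=158, MIN(seats)=28
  Delhi: ids {1, 16, 19} → SUM(price)=1490, ROUND(AVG(price), 2)=496.67, MIN(seats)=10
  Kyoto: ids {2, 21} → SUM(price)=610, ROUND(AVG(price), 2)=305, MIN(seats)=3
  Tokyo: ids {5, 7} → SUM(price)=1217, ROUND(AVG(price), 2)=608.5, MIN(seats)=52

Austin | 158 | 158 | 28 ; Delhi | 1490 | 496.67 | 10 ; Kyoto | 610 | 305 | 3 ; Tokyo | 1217 | 608.5 | 52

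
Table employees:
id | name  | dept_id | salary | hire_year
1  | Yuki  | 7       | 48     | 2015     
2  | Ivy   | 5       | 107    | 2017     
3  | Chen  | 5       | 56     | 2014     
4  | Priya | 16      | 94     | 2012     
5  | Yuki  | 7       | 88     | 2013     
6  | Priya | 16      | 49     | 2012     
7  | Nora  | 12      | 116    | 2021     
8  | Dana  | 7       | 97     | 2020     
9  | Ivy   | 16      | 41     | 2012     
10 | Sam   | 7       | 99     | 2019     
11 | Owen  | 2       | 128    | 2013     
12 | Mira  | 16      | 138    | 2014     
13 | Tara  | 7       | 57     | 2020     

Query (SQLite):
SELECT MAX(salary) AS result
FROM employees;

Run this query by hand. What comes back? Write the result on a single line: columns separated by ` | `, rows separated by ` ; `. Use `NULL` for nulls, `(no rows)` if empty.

All salary values: [48, 107, 56, 94, 88, 49, 116, 97, 41, 99, 128, 138, 57].
MAX of non-NULL values = 138.

138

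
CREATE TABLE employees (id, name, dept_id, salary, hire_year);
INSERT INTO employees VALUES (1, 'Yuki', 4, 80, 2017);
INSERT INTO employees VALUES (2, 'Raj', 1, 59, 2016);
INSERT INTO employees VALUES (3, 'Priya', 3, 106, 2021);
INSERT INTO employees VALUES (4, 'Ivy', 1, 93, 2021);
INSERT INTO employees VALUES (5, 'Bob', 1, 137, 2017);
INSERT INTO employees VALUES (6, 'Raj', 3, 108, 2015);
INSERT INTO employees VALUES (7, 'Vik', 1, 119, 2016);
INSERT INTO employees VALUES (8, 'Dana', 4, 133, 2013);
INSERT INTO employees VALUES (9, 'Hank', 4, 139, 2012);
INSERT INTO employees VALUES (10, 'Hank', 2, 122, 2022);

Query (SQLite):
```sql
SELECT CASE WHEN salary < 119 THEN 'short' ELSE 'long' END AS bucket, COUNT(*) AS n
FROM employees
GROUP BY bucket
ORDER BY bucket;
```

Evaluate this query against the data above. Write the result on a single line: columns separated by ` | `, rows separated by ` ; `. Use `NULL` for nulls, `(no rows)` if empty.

long | 5 ; short | 5

Bucket rows by salary < 119 → 'short' else 'long'; count each bucket.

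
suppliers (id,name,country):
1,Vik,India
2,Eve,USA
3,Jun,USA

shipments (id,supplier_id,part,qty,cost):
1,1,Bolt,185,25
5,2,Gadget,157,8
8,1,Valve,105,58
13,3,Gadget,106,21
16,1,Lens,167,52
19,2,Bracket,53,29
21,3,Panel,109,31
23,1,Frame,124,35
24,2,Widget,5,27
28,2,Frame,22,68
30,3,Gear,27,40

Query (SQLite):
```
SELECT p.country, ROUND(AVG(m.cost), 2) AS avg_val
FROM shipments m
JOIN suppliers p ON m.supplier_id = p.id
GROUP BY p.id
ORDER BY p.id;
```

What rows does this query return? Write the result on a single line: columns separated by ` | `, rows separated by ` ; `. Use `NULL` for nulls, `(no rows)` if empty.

India | 42.5 ; USA | 33 ; USA | 30.67

Join each shipments row to its suppliers via supplier_id.
Group joined rows by suppliers.id; compute ROUND(AVG(m.cost), 2) per group.
  1: ids {1, 8, 16, 23} → ROUND(AVG(m.cost), 2)=42.5
  2: ids {5, 19, 24, 28} → ROUND(AVG(m.cost), 2)=33
  3: ids {13, 21, 30} → ROUND(AVG(m.cost), 2)=30.67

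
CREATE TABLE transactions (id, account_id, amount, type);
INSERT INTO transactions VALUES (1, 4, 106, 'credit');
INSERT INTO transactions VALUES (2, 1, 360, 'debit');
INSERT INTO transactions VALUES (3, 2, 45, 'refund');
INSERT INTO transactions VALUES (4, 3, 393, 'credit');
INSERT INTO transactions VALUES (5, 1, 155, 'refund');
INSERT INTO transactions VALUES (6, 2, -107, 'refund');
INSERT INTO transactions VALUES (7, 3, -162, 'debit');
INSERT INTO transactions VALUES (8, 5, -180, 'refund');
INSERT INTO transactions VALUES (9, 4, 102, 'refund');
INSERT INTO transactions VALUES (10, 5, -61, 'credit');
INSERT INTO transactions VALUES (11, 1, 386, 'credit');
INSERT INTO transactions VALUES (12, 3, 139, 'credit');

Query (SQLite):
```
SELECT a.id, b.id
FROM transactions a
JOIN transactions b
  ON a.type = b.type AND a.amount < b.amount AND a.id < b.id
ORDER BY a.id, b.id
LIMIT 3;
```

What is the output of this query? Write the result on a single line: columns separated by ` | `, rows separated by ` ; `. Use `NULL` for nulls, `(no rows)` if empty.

Pairs (a,b) with same type, a.amount < b.amount, a.id < b.id.
type groups: credit:{1,4,10,11,12} debit:{2,7} refund:{3,5,6,8,9}
Ordered by (a.id, b.id); first 3.

1 | 4 ; 1 | 11 ; 1 | 12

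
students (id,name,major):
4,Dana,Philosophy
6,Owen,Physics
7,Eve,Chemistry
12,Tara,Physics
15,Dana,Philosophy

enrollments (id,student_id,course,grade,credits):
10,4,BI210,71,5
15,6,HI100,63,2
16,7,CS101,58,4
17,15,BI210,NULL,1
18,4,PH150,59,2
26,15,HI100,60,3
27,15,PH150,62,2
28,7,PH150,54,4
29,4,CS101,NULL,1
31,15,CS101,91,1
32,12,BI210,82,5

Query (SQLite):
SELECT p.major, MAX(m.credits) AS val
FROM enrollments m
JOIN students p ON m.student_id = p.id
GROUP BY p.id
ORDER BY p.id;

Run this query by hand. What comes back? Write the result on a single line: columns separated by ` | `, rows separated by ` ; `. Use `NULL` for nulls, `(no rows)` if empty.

Join each enrollments row to its students via student_id.
Group joined rows by students.id; compute MAX(m.credits) per group.
  4: ids {10, 18, 29} → MAX(m.credits)=5
  6: ids {15} → MAX(m.credits)=2
  7: ids {16, 28} → MAX(m.credits)=4
  12: ids {32} → MAX(m.credits)=5
  15: ids {17, 26, 27, 31} → MAX(m.credits)=3

Philosophy | 5 ; Physics | 2 ; Chemistry | 4 ; Physics | 5 ; Philosophy | 3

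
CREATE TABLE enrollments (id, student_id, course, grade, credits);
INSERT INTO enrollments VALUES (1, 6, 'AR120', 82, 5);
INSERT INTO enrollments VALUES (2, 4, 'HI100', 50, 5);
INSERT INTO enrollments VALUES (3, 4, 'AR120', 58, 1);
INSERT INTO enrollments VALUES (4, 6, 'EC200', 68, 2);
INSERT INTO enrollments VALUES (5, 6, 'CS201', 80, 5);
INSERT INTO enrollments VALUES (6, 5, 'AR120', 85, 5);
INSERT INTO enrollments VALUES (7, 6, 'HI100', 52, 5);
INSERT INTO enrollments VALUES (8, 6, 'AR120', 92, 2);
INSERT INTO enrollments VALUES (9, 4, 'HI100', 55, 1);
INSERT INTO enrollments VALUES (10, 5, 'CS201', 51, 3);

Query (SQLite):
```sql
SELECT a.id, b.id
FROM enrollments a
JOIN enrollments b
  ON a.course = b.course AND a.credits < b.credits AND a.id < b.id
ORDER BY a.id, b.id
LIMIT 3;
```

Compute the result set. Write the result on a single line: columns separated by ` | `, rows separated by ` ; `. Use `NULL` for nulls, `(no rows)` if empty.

3 | 6 ; 3 | 8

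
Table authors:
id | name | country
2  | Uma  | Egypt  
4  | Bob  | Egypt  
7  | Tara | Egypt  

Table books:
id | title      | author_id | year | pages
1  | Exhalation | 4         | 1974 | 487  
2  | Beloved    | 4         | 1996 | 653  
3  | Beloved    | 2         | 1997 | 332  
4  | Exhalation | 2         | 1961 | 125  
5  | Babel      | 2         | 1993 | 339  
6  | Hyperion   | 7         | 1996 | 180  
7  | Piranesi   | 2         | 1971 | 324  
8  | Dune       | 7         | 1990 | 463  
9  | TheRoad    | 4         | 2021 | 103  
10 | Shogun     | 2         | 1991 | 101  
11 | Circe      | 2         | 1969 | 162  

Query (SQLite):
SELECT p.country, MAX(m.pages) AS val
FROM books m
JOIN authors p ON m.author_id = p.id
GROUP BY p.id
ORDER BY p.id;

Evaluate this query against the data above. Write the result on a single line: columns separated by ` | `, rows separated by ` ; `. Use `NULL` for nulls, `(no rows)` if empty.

Join each books row to its authors via author_id.
Group joined rows by authors.id; compute MAX(m.pages) per group.
  2: ids {3, 4, 5, 7, 10, 11} → MAX(m.pages)=339
  4: ids {1, 2, 9} → MAX(m.pages)=653
  7: ids {6, 8} → MAX(m.pages)=463

Egypt | 339 ; Egypt | 653 ; Egypt | 463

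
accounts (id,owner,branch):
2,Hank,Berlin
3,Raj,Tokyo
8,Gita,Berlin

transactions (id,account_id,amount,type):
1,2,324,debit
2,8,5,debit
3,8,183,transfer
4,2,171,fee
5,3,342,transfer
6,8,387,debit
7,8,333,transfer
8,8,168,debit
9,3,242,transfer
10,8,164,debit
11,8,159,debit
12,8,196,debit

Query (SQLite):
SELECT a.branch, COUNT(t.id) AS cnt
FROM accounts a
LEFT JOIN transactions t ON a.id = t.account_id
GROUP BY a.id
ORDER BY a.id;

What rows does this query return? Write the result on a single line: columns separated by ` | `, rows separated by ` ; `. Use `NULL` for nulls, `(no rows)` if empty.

LEFT JOIN keeps every accounts row; unmatched ones get NULL for transactions columns.
Group by accounts.id and compute COUNT(t.id). COUNT(col) of an all-NULL group is 0.
  2: ids {1, 4} → COUNT(t.id)=2
  3: ids {5, 9} → COUNT(t.id)=2
  8: ids {2, 3, 6, 7, 8, 10, 11, 12} → COUNT(t.id)=8

Berlin | 2 ; Tokyo | 2 ; Berlin | 8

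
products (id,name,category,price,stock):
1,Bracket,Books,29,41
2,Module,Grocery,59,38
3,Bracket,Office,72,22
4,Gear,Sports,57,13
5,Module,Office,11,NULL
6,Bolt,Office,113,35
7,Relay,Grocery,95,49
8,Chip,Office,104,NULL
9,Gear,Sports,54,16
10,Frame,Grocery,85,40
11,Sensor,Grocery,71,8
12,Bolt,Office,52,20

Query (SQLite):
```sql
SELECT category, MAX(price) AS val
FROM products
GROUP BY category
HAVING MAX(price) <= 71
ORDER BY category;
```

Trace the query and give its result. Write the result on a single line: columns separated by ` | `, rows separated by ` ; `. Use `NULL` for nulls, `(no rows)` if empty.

Books | 29 ; Sports | 57

Partition products by category; compute MAX(price) within each group.
HAVING: keep groups where MAX(price) <= 71.
  Books: ids {1} → MAX(price)=29
  Grocery: ids {2, 7, 10, 11} → MAX(price)=95
  Office: ids {3, 5, 6, 8, 12} → MAX(price)=113
  Sports: ids {4, 9} → MAX(price)=57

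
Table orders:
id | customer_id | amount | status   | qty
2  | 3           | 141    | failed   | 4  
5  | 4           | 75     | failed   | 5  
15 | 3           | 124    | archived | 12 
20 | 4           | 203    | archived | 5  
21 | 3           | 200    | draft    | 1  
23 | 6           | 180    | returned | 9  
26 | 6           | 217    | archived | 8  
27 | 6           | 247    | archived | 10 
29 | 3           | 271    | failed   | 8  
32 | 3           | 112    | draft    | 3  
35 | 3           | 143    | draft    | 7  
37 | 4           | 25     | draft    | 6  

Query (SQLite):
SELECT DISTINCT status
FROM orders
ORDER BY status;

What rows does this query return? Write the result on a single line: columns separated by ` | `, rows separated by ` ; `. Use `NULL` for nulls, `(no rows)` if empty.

archived ; draft ; failed ; returned

Collect distinct status values from orders.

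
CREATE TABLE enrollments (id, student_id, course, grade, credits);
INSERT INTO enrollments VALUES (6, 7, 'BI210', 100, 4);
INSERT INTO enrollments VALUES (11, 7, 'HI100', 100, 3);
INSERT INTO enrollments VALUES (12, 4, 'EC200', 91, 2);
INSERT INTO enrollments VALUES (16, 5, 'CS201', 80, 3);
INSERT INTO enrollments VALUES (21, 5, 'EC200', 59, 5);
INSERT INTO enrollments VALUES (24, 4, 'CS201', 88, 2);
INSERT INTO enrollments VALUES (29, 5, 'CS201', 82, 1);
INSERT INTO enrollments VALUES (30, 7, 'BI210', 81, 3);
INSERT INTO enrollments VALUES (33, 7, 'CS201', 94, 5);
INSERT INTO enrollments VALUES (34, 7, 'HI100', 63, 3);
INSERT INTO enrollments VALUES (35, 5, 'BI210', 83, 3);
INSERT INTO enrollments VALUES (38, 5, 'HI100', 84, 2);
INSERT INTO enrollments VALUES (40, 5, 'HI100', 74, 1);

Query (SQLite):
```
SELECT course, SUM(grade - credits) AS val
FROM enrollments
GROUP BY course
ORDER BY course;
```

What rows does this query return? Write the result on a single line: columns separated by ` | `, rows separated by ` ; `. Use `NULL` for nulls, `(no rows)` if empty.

BI210 | 254 ; CS201 | 333 ; EC200 | 143 ; HI100 | 312

For each row compute grade - credits.
Group by course; take SUM of the expression per group.
  BI210: ids {6, 30, 35} → SUM(grade - credits)=254
  CS201: ids {16, 24, 29, 33} → SUM(grade - credits)=333
  EC200: ids {12, 21} → SUM(grade - credits)=143
  HI100: ids {11, 34, 38, 40} → SUM(grade - credits)=312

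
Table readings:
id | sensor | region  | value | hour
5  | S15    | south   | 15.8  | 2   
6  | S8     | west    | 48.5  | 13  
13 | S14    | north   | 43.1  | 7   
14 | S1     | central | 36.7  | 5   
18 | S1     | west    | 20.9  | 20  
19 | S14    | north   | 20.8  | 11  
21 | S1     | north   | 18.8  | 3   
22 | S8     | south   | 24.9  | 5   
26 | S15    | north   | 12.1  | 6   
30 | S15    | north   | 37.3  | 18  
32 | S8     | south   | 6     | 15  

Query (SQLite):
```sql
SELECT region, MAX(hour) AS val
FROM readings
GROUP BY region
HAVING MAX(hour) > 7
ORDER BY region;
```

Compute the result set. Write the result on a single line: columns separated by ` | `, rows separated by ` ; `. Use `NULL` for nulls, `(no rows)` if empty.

Partition readings by region; compute MAX(hour) within each group.
HAVING: keep groups where MAX(hour) > 7.
  central: ids {14} → MAX(hour)=5
  north: ids {13, 19, 21, 26, 30} → MAX(hour)=18
  south: ids {5, 22, 32} → MAX(hour)=15
  west: ids {6, 18} → MAX(hour)=20

north | 18 ; south | 15 ; west | 20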